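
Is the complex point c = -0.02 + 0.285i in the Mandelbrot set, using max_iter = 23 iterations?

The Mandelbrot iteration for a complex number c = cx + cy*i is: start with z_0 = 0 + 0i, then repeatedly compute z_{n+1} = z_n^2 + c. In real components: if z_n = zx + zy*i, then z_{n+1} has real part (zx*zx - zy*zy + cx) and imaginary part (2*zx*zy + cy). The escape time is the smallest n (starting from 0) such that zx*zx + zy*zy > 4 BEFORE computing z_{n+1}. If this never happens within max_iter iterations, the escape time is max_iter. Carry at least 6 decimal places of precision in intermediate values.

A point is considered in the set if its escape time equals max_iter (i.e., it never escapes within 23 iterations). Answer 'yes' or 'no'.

z_0 = 0 + 0i, c = -0.0200 + 0.2850i
Iter 1: z = -0.0200 + 0.2850i, |z|^2 = 0.0816
Iter 2: z = -0.1008 + 0.2736i, |z|^2 = 0.0850
Iter 3: z = -0.0847 + 0.2298i, |z|^2 = 0.0600
Iter 4: z = -0.0656 + 0.2461i, |z|^2 = 0.0649
Iter 5: z = -0.0762 + 0.2527i, |z|^2 = 0.0697
Iter 6: z = -0.0780 + 0.2465i, |z|^2 = 0.0668
Iter 7: z = -0.0747 + 0.2465i, |z|^2 = 0.0664
Iter 8: z = -0.0752 + 0.2482i, |z|^2 = 0.0673
Iter 9: z = -0.0759 + 0.2477i, |z|^2 = 0.0671
Iter 10: z = -0.0756 + 0.2474i, |z|^2 = 0.0669
Iter 11: z = -0.0755 + 0.2476i, |z|^2 = 0.0670
Iter 12: z = -0.0756 + 0.2476i, |z|^2 = 0.0670
Iter 13: z = -0.0756 + 0.2476i, |z|^2 = 0.0670
Iter 14: z = -0.0756 + 0.2476i, |z|^2 = 0.0670
Iter 15: z = -0.0756 + 0.2476i, |z|^2 = 0.0670
Iter 16: z = -0.0756 + 0.2476i, |z|^2 = 0.0670
Iter 17: z = -0.0756 + 0.2476i, |z|^2 = 0.0670
Iter 18: z = -0.0756 + 0.2476i, |z|^2 = 0.0670
Iter 19: z = -0.0756 + 0.2476i, |z|^2 = 0.0670
Iter 20: z = -0.0756 + 0.2476i, |z|^2 = 0.0670
Iter 21: z = -0.0756 + 0.2476i, |z|^2 = 0.0670
Iter 22: z = -0.0756 + 0.2476i, |z|^2 = 0.0670
Did not escape in 23 iterations → in set

Answer: yes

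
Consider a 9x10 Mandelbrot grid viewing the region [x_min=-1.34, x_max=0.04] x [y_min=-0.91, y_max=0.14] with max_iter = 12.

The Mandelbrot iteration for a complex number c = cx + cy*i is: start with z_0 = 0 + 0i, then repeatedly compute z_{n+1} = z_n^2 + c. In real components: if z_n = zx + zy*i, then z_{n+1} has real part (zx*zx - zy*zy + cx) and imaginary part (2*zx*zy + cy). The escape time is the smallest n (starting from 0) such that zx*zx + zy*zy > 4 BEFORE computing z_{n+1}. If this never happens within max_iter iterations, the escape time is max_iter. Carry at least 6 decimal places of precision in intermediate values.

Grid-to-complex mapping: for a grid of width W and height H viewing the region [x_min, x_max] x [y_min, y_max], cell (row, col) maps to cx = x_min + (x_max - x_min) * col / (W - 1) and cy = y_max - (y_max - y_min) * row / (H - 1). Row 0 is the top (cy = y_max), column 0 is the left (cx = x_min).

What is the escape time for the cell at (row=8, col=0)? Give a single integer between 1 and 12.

z_0 = 0 + 0i, c = -1.3400 + -0.7933i
Iter 1: z = -1.3400 + -0.7933i, |z|^2 = 2.4250
Iter 2: z = -0.1738 + 1.3328i, |z|^2 = 1.8066
Iter 3: z = -3.0862 + -1.2566i, |z|^2 = 11.1033
Escaped at iteration 3

Answer: 3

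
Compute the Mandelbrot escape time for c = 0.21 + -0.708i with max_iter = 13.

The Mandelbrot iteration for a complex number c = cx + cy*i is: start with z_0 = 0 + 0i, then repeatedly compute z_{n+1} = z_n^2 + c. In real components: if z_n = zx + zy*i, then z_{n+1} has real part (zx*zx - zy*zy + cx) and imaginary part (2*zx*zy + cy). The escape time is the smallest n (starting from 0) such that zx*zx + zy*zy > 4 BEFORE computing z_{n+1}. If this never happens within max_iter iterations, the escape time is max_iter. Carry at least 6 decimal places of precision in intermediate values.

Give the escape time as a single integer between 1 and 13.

z_0 = 0 + 0i, c = 0.2100 + -0.7080i
Iter 1: z = 0.2100 + -0.7080i, |z|^2 = 0.5454
Iter 2: z = -0.2472 + -1.0054i, |z|^2 = 1.0718
Iter 3: z = -0.7397 + -0.2110i, |z|^2 = 0.5916
Iter 4: z = 0.7126 + -0.3958i, |z|^2 = 0.6644
Iter 5: z = 0.5611 + -1.2721i, |z|^2 = 1.9331
Iter 6: z = -1.0935 + -2.1355i, |z|^2 = 5.7559
Escaped at iteration 6

Answer: 6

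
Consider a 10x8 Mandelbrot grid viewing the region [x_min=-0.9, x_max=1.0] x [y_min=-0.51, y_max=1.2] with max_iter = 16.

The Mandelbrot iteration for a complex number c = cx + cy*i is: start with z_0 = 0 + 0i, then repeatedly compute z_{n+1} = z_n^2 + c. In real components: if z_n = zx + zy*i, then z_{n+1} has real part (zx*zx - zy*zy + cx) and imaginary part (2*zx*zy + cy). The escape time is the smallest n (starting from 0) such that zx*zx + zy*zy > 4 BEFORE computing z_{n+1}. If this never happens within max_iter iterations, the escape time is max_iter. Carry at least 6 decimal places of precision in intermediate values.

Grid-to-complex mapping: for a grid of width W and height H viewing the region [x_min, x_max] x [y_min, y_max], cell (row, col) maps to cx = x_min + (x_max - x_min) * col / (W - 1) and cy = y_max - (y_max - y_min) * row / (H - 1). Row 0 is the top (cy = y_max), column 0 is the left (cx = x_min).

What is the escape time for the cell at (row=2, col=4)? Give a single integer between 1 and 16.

z_0 = 0 + 0i, c = -0.0556 + 0.7114i
Iter 1: z = -0.0556 + 0.7114i, |z|^2 = 0.5092
Iter 2: z = -0.5586 + 0.6324i, |z|^2 = 0.7119
Iter 3: z = -0.1434 + 0.0049i, |z|^2 = 0.0206
Iter 4: z = -0.0350 + 0.7100i, |z|^2 = 0.5053
Iter 5: z = -0.5584 + 0.6617i, |z|^2 = 0.7497
Iter 6: z = -0.1816 + -0.0276i, |z|^2 = 0.0337
Iter 7: z = -0.0234 + 0.7215i, |z|^2 = 0.5211
Iter 8: z = -0.5755 + 0.6777i, |z|^2 = 0.7905
Iter 9: z = -0.1836 + -0.0687i, |z|^2 = 0.0384
Iter 10: z = -0.0265 + 0.7366i, |z|^2 = 0.5434
Iter 11: z = -0.5975 + 0.6723i, |z|^2 = 0.8090
Iter 12: z = -0.1506 + -0.0920i, |z|^2 = 0.0311
Iter 13: z = -0.0414 + 0.7391i, |z|^2 = 0.5480
Iter 14: z = -0.6002 + 0.6503i, |z|^2 = 0.7831
Iter 15: z = -0.1183 + -0.0691i, |z|^2 = 0.0188

Answer: 16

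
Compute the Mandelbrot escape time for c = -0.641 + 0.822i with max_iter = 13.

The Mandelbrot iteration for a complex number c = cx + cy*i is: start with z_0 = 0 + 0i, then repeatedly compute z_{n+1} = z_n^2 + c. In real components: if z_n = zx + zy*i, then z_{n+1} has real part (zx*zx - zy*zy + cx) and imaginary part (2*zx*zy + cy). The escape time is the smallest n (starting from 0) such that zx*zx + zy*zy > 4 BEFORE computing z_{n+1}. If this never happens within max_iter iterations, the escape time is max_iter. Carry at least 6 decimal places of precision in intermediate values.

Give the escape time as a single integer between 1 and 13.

z_0 = 0 + 0i, c = -0.6410 + 0.8220i
Iter 1: z = -0.6410 + 0.8220i, |z|^2 = 1.0866
Iter 2: z = -0.9058 + -0.2318i, |z|^2 = 0.8742
Iter 3: z = 0.1257 + 1.2419i, |z|^2 = 1.5582
Iter 4: z = -2.1676 + 1.1343i, |z|^2 = 5.9852
Escaped at iteration 4

Answer: 4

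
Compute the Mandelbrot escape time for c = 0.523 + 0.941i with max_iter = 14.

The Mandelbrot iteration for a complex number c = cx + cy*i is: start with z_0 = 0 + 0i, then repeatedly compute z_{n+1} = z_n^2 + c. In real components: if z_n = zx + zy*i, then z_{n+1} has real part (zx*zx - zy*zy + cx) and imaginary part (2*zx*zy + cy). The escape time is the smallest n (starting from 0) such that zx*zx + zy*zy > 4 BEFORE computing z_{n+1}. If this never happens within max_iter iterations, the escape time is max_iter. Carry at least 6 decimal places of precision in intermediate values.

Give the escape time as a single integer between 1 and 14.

z_0 = 0 + 0i, c = 0.5230 + 0.9410i
Iter 1: z = 0.5230 + 0.9410i, |z|^2 = 1.1590
Iter 2: z = -0.0890 + 1.9253i, |z|^2 = 3.7146
Iter 3: z = -3.1758 + 0.5985i, |z|^2 = 10.4440
Escaped at iteration 3

Answer: 3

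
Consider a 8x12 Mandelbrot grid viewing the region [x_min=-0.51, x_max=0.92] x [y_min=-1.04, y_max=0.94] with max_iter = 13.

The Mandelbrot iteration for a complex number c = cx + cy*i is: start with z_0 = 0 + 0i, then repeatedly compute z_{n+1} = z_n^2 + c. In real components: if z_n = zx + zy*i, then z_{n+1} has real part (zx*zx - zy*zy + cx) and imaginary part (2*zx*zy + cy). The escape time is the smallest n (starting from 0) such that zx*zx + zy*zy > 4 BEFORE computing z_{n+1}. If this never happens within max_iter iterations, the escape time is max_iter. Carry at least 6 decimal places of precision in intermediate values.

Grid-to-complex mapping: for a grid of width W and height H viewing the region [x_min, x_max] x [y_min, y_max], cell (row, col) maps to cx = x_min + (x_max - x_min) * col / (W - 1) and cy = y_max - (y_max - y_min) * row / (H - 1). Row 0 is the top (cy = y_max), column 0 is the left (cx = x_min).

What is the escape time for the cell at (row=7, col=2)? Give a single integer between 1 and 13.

z_0 = 0 + 0i, c = -0.1014 + -0.3200i
Iter 1: z = -0.1014 + -0.3200i, |z|^2 = 0.1127
Iter 2: z = -0.1935 + -0.2551i, |z|^2 = 0.1025
Iter 3: z = -0.1290 + -0.2213i, |z|^2 = 0.0656
Iter 4: z = -0.1337 + -0.2629i, |z|^2 = 0.0870
Iter 5: z = -0.1527 + -0.2497i, |z|^2 = 0.0856
Iter 6: z = -0.1405 + -0.2438i, |z|^2 = 0.0792
Iter 7: z = -0.1411 + -0.2515i, |z|^2 = 0.0832
Iter 8: z = -0.1448 + -0.2490i, |z|^2 = 0.0830
Iter 9: z = -0.1425 + -0.2479i, |z|^2 = 0.0818
Iter 10: z = -0.1426 + -0.2494i, |z|^2 = 0.0825
Iter 11: z = -0.1433 + -0.2489i, |z|^2 = 0.0825
Iter 12: z = -0.1428 + -0.2487i, |z|^2 = 0.0822

Answer: 13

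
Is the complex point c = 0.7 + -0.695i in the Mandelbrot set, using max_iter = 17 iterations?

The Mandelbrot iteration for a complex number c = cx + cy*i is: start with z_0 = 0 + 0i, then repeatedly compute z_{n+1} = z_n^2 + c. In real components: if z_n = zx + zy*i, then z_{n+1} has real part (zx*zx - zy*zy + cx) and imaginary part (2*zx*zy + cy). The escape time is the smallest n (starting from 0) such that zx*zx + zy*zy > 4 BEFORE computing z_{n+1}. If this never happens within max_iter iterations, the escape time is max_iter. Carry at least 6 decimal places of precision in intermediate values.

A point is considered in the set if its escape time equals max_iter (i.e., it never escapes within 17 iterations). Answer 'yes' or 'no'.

Answer: no

Derivation:
z_0 = 0 + 0i, c = 0.7000 + -0.6950i
Iter 1: z = 0.7000 + -0.6950i, |z|^2 = 0.9730
Iter 2: z = 0.7070 + -1.6680i, |z|^2 = 3.2820
Iter 3: z = -1.5824 + -3.0535i, |z|^2 = 11.8277
Escaped at iteration 3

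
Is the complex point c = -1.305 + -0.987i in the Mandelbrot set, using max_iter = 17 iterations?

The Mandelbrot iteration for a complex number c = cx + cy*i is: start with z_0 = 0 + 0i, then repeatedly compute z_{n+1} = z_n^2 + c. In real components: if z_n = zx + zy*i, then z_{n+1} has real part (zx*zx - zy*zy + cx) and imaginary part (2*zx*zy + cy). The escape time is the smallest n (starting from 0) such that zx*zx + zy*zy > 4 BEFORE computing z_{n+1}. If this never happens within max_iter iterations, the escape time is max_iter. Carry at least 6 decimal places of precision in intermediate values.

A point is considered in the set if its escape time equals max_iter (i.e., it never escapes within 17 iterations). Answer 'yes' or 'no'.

z_0 = 0 + 0i, c = -1.3050 + -0.9870i
Iter 1: z = -1.3050 + -0.9870i, |z|^2 = 2.6772
Iter 2: z = -0.5761 + 1.5891i, |z|^2 = 2.8571
Iter 3: z = -3.4982 + -2.8181i, |z|^2 = 20.1789
Escaped at iteration 3

Answer: no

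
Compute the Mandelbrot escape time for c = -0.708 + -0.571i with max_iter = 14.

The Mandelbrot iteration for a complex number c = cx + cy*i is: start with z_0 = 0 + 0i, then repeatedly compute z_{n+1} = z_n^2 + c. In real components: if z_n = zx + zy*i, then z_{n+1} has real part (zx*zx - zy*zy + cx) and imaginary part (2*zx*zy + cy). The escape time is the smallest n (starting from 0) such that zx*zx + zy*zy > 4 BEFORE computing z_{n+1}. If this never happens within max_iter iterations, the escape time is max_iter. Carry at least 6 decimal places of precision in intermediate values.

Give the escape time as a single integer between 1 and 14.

z_0 = 0 + 0i, c = -0.7080 + -0.5710i
Iter 1: z = -0.7080 + -0.5710i, |z|^2 = 0.8273
Iter 2: z = -0.5328 + 0.2375i, |z|^2 = 0.3403
Iter 3: z = -0.4806 + -0.8241i, |z|^2 = 0.9101
Iter 4: z = -1.1562 + 0.2211i, |z|^2 = 1.3857
Iter 5: z = 0.5799 + -1.0822i, |z|^2 = 1.5076
Iter 6: z = -1.5429 + -1.8262i, |z|^2 = 5.7158
Escaped at iteration 6

Answer: 6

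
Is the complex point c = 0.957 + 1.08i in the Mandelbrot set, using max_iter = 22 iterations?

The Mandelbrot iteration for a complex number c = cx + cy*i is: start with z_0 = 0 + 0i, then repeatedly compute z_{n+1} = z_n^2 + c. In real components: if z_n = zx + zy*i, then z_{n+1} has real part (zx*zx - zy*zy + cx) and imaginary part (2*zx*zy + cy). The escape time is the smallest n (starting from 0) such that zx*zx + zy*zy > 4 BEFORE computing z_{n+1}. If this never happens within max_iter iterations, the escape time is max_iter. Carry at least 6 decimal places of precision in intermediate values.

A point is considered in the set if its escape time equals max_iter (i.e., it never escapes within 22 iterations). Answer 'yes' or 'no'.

Answer: no

Derivation:
z_0 = 0 + 0i, c = 0.9570 + 1.0800i
Iter 1: z = 0.9570 + 1.0800i, |z|^2 = 2.0822
Iter 2: z = 0.7064 + 3.1471i, |z|^2 = 10.4034
Escaped at iteration 2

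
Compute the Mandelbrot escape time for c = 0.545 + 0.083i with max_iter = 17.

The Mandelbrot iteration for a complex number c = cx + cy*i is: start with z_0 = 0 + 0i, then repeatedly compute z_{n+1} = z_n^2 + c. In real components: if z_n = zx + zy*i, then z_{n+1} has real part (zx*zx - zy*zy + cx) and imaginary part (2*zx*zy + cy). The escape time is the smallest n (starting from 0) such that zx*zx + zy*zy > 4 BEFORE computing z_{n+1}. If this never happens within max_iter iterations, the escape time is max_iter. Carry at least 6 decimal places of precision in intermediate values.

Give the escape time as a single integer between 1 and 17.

z_0 = 0 + 0i, c = 0.5450 + 0.0830i
Iter 1: z = 0.5450 + 0.0830i, |z|^2 = 0.3039
Iter 2: z = 0.8351 + 0.1735i, |z|^2 = 0.7275
Iter 3: z = 1.2124 + 0.3727i, |z|^2 = 1.6088
Iter 4: z = 1.8759 + 0.9868i, |z|^2 = 4.4927
Escaped at iteration 4

Answer: 4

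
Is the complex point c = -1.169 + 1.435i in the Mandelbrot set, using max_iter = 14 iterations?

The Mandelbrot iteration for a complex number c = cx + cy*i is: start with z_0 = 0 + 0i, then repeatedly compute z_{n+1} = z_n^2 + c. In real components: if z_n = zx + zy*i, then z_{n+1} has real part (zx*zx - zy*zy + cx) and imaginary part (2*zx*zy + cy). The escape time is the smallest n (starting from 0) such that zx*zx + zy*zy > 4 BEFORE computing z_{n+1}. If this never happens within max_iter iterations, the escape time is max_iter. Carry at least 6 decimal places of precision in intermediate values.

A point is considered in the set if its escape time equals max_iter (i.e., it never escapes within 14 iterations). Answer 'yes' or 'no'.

Answer: no

Derivation:
z_0 = 0 + 0i, c = -1.1690 + 1.4350i
Iter 1: z = -1.1690 + 1.4350i, |z|^2 = 3.4258
Iter 2: z = -1.8617 + -1.9200i, |z|^2 = 7.1523
Escaped at iteration 2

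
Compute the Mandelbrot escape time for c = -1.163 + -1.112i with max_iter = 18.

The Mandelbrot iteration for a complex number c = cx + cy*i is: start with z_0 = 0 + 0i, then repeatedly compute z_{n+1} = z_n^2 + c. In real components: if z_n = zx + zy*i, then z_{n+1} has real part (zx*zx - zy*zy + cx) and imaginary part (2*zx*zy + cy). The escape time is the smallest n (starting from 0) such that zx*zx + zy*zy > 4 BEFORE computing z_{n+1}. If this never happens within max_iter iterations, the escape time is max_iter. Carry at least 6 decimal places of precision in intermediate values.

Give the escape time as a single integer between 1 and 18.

Answer: 3

Derivation:
z_0 = 0 + 0i, c = -1.1630 + -1.1120i
Iter 1: z = -1.1630 + -1.1120i, |z|^2 = 2.5891
Iter 2: z = -1.0470 + 1.4745i, |z|^2 = 3.2703
Iter 3: z = -2.2410 + -4.1996i, |z|^2 = 22.6585
Escaped at iteration 3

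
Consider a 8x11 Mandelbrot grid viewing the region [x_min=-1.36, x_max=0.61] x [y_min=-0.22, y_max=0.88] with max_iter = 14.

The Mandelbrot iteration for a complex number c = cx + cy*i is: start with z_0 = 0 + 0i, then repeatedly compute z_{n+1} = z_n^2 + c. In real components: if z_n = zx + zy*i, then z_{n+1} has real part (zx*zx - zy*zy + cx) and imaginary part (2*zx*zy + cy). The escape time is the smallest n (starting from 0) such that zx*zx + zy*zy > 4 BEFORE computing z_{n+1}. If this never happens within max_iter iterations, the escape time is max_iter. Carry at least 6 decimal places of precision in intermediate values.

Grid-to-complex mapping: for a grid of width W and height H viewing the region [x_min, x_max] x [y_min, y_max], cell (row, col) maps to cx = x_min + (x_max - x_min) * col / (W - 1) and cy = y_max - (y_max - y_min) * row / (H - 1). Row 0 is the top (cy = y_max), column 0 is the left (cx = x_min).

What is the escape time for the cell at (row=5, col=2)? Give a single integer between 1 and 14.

z_0 = 0 + 0i, c = -0.7971 + 0.3300i
Iter 1: z = -0.7971 + 0.3300i, |z|^2 = 0.7443
Iter 2: z = -0.2706 + -0.1961i, |z|^2 = 0.1117
Iter 3: z = -0.7624 + 0.4361i, |z|^2 = 0.7714
Iter 4: z = -0.4061 + -0.3350i, |z|^2 = 0.2772
Iter 5: z = -0.7444 + 0.6021i, |z|^2 = 0.9167
Iter 6: z = -0.6055 + -0.5665i, |z|^2 = 0.6875
Iter 7: z = -0.7513 + 1.0160i, |z|^2 = 1.5968
Iter 8: z = -1.2649 + -1.1968i, |z|^2 = 3.0322
Iter 9: z = -0.6294 + 3.3576i, |z|^2 = 11.6696
Escaped at iteration 9

Answer: 9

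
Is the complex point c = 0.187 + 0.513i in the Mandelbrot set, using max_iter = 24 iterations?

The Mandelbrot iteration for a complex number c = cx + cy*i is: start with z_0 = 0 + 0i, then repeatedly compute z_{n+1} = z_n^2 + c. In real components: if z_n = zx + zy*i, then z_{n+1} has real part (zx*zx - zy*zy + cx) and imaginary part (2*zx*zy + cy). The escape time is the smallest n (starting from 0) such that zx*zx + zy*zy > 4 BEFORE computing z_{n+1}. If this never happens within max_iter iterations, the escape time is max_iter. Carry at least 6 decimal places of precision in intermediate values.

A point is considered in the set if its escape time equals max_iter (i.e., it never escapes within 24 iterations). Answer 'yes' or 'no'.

Answer: yes

Derivation:
z_0 = 0 + 0i, c = 0.1870 + 0.5130i
Iter 1: z = 0.1870 + 0.5130i, |z|^2 = 0.2981
Iter 2: z = -0.0412 + 0.7049i, |z|^2 = 0.4985
Iter 3: z = -0.3081 + 0.4549i, |z|^2 = 0.3019
Iter 4: z = 0.0750 + 0.2326i, |z|^2 = 0.0597
Iter 5: z = 0.1385 + 0.5479i, |z|^2 = 0.3194
Iter 6: z = -0.0940 + 0.6648i, |z|^2 = 0.4508
Iter 7: z = -0.2461 + 0.3880i, |z|^2 = 0.2111
Iter 8: z = 0.0970 + 0.3220i, |z|^2 = 0.1131
Iter 9: z = 0.0927 + 0.5755i, |z|^2 = 0.3398
Iter 10: z = -0.1356 + 0.6197i, |z|^2 = 0.4024
Iter 11: z = -0.1786 + 0.3450i, |z|^2 = 0.1509
Iter 12: z = 0.0999 + 0.3898i, |z|^2 = 0.1619
Iter 13: z = 0.0451 + 0.5909i, |z|^2 = 0.3512
Iter 14: z = -0.1601 + 0.5663i, |z|^2 = 0.3463
Iter 15: z = -0.1080 + 0.3317i, |z|^2 = 0.1217
Iter 16: z = 0.0887 + 0.4413i, |z|^2 = 0.2026
Iter 17: z = 0.0001 + 0.5913i, |z|^2 = 0.3496
Iter 18: z = -0.1626 + 0.5131i, |z|^2 = 0.2897
Iter 19: z = -0.0498 + 0.3462i, |z|^2 = 0.1223
Iter 20: z = 0.0697 + 0.4785i, |z|^2 = 0.2338
Iter 21: z = -0.0371 + 0.5797i, |z|^2 = 0.3374
Iter 22: z = -0.1476 + 0.4700i, |z|^2 = 0.2427
Iter 23: z = -0.0121 + 0.3742i, |z|^2 = 0.1402
Did not escape in 24 iterations → in set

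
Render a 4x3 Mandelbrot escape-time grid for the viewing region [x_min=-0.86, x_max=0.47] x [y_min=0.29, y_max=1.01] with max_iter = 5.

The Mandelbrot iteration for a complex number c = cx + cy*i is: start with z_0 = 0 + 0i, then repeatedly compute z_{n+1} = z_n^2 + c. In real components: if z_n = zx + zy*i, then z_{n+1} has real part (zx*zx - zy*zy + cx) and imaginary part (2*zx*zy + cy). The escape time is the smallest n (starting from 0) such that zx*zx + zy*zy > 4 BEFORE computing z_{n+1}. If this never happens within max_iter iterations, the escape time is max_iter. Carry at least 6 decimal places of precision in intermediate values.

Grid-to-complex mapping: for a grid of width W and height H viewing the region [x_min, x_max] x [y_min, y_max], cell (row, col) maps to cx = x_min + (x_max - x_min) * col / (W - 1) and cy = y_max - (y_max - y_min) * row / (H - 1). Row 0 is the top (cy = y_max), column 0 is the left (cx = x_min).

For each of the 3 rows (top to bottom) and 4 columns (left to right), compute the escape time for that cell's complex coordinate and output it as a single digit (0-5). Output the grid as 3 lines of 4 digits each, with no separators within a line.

(row=0, col=0): c = -0.8600 + 1.0100i → escape time 3
(row=0, col=1): c = -0.4167 + 1.0100i → escape time 4
(row=0, col=2): c = 0.0267 + 1.0100i → escape time 5
(row=0, col=3): c = 0.4700 + 1.0100i → escape time 3
(row=1, col=0): c = -0.8600 + 0.6500i → escape time 5
(row=1, col=1): c = -0.4167 + 0.6500i → escape time 5
(row=1, col=2): c = 0.0267 + 0.6500i → escape time 5
(row=1, col=3): c = 0.4700 + 0.6500i → escape time 4
(row=2, col=0): c = -0.8600 + 0.2900i → escape time 5
(row=2, col=1): c = -0.4167 + 0.2900i → escape time 5
(row=2, col=2): c = 0.0267 + 0.2900i → escape time 5
(row=2, col=3): c = 0.4700 + 0.2900i → escape time 5

Answer: 3453
5554
5555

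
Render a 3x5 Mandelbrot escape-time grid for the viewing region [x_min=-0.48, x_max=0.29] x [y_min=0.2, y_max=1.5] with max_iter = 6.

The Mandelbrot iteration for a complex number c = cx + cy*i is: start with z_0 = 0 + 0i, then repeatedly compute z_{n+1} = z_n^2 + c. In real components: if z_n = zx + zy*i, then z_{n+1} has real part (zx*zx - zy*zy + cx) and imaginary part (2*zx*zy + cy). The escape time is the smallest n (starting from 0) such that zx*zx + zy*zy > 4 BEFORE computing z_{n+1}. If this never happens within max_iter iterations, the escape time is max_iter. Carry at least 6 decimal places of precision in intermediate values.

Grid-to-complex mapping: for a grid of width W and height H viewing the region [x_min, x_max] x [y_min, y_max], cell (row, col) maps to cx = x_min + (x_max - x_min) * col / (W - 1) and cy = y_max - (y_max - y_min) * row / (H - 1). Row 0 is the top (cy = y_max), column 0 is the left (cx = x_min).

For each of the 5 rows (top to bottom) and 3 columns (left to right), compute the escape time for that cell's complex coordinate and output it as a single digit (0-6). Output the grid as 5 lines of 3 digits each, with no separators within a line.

(row=0, col=0): c = -0.4800 + 1.5000i → escape time 2
(row=0, col=1): c = -0.0950 + 1.5000i → escape time 2
(row=0, col=2): c = 0.2900 + 1.5000i → escape time 2
(row=1, col=0): c = -0.4800 + 1.1750i → escape time 3
(row=1, col=1): c = -0.0950 + 1.1750i → escape time 4
(row=1, col=2): c = 0.2900 + 1.1750i → escape time 2
(row=2, col=0): c = -0.4800 + 0.8500i → escape time 5
(row=2, col=1): c = -0.0950 + 0.8500i → escape time 6
(row=2, col=2): c = 0.2900 + 0.8500i → escape time 4
(row=3, col=0): c = -0.4800 + 0.5250i → escape time 6
(row=3, col=1): c = -0.0950 + 0.5250i → escape time 6
(row=3, col=2): c = 0.2900 + 0.5250i → escape time 6
(row=4, col=0): c = -0.4800 + 0.2000i → escape time 6
(row=4, col=1): c = -0.0950 + 0.2000i → escape time 6
(row=4, col=2): c = 0.2900 + 0.2000i → escape time 6

Answer: 222
342
564
666
666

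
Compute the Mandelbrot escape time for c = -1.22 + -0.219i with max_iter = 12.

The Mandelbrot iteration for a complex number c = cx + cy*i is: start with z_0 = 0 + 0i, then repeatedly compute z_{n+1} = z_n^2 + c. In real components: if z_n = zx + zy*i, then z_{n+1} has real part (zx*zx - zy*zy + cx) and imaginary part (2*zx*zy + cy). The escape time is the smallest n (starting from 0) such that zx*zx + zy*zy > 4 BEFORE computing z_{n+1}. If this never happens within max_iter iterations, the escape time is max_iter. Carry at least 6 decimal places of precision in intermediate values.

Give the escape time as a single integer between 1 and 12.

z_0 = 0 + 0i, c = -1.2200 + -0.2190i
Iter 1: z = -1.2200 + -0.2190i, |z|^2 = 1.5364
Iter 2: z = 0.2204 + 0.3154i, |z|^2 = 0.1480
Iter 3: z = -1.2709 + -0.0800i, |z|^2 = 1.6215
Iter 4: z = 0.3887 + -0.0158i, |z|^2 = 0.1513
Iter 5: z = -1.0692 + -0.2312i, |z|^2 = 1.1966
Iter 6: z = -0.1303 + 0.2755i, |z|^2 = 0.0929
Iter 7: z = -1.2789 + -0.2908i, |z|^2 = 1.7202
Iter 8: z = 0.3310 + 0.5249i, |z|^2 = 0.3850
Iter 9: z = -1.3859 + 0.1285i, |z|^2 = 1.9372
Iter 10: z = 0.6842 + -0.5751i, |z|^2 = 0.7989
Iter 11: z = -1.0825 + -1.0060i, |z|^2 = 2.1838

Answer: 12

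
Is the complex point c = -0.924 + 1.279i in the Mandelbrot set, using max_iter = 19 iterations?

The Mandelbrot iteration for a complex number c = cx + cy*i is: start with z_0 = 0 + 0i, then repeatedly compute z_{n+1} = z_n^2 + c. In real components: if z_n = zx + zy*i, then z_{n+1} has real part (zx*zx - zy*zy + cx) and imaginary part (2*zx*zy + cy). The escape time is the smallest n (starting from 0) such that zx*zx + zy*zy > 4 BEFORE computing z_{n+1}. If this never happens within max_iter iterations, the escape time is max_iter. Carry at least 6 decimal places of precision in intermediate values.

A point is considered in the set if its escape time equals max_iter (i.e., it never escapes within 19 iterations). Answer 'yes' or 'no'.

z_0 = 0 + 0i, c = -0.9240 + 1.2790i
Iter 1: z = -0.9240 + 1.2790i, |z|^2 = 2.4896
Iter 2: z = -1.7061 + -1.0846i, |z|^2 = 4.0870
Escaped at iteration 2

Answer: no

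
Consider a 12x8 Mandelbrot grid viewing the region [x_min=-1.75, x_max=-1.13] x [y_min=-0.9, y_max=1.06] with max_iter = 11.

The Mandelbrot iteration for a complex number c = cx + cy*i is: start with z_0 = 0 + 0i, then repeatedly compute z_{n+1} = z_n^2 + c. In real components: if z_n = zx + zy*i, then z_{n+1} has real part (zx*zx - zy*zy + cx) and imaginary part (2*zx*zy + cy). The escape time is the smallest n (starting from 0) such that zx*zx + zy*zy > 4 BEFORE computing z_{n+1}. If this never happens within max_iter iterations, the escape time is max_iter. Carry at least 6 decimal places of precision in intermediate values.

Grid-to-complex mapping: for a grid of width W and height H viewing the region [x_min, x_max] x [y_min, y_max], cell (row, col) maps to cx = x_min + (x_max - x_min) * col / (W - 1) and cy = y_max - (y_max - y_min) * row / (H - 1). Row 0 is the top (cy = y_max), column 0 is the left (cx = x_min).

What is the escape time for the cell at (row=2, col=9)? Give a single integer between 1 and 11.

Answer: 4

Derivation:
z_0 = 0 + 0i, c = -1.2427 + 0.5000i
Iter 1: z = -1.2427 + 0.5000i, |z|^2 = 1.7944
Iter 2: z = 0.0516 + -0.7427i, |z|^2 = 0.5543
Iter 3: z = -1.7917 + 0.4233i, |z|^2 = 3.3894
Iter 4: z = 1.7883 + -1.0168i, |z|^2 = 4.2319
Escaped at iteration 4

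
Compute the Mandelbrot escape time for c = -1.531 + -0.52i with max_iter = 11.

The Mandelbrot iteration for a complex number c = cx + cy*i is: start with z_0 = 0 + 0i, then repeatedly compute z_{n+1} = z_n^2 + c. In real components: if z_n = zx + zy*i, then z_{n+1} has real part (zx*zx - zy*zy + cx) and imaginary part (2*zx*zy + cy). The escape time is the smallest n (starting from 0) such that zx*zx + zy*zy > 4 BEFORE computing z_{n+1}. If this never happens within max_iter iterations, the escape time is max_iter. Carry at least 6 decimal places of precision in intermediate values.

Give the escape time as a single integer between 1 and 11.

z_0 = 0 + 0i, c = -1.5310 + -0.5200i
Iter 1: z = -1.5310 + -0.5200i, |z|^2 = 2.6144
Iter 2: z = 0.5426 + 1.0722i, |z|^2 = 1.4441
Iter 3: z = -2.3863 + 0.6435i, |z|^2 = 6.1087
Escaped at iteration 3

Answer: 3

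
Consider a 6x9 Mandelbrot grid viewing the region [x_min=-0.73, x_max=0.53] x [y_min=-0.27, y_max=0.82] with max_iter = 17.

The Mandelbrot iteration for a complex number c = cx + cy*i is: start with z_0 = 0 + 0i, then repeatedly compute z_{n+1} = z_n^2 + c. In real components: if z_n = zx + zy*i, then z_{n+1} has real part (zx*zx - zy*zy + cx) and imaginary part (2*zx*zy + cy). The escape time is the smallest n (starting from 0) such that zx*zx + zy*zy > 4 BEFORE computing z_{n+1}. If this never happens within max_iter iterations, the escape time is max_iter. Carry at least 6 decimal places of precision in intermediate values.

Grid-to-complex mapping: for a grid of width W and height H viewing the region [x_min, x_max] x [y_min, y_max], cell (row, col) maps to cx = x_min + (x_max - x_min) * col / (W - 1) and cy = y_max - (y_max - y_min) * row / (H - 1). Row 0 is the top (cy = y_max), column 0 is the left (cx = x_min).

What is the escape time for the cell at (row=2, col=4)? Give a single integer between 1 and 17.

z_0 = 0 + 0i, c = 0.2780 + 0.5475i
Iter 1: z = 0.2780 + 0.5475i, |z|^2 = 0.3770
Iter 2: z = 0.0555 + 0.8519i, |z|^2 = 0.7288
Iter 3: z = -0.4447 + 0.6421i, |z|^2 = 0.6100
Iter 4: z = 0.0634 + -0.0236i, |z|^2 = 0.0046
Iter 5: z = 0.2815 + 0.5445i, |z|^2 = 0.3757
Iter 6: z = 0.0607 + 0.8540i, |z|^2 = 0.7330
Iter 7: z = -0.4477 + 0.6512i, |z|^2 = 0.6245
Iter 8: z = 0.0543 + -0.0356i, |z|^2 = 0.0042
Iter 9: z = 0.2797 + 0.5436i, |z|^2 = 0.3738
Iter 10: z = 0.0607 + 0.8516i, |z|^2 = 0.7289
Iter 11: z = -0.4435 + 0.6509i, |z|^2 = 0.6203
Iter 12: z = 0.0511 + -0.0298i, |z|^2 = 0.0035
Iter 13: z = 0.2797 + 0.5444i, |z|^2 = 0.3747
Iter 14: z = 0.0598 + 0.8521i, |z|^2 = 0.7296
Iter 15: z = -0.4445 + 0.6494i, |z|^2 = 0.6193
Iter 16: z = 0.0538 + -0.0298i, |z|^2 = 0.0038

Answer: 17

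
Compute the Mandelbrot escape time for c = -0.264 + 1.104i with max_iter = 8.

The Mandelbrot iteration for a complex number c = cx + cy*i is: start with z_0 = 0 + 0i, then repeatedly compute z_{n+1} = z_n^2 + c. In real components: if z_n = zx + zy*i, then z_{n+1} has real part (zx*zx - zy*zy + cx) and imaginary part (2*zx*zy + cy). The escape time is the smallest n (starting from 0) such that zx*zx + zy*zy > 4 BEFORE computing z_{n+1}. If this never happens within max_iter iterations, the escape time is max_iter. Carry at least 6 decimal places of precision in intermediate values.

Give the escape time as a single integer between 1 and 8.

z_0 = 0 + 0i, c = -0.2640 + 1.1040i
Iter 1: z = -0.2640 + 1.1040i, |z|^2 = 1.2885
Iter 2: z = -1.4131 + 0.5211i, |z|^2 = 2.2684
Iter 3: z = 1.4614 + -0.3687i, |z|^2 = 2.2716
Iter 4: z = 1.7357 + 0.0263i, |z|^2 = 3.0132
Iter 5: z = 2.7478 + 1.1954i, |z|^2 = 8.9795
Escaped at iteration 5

Answer: 5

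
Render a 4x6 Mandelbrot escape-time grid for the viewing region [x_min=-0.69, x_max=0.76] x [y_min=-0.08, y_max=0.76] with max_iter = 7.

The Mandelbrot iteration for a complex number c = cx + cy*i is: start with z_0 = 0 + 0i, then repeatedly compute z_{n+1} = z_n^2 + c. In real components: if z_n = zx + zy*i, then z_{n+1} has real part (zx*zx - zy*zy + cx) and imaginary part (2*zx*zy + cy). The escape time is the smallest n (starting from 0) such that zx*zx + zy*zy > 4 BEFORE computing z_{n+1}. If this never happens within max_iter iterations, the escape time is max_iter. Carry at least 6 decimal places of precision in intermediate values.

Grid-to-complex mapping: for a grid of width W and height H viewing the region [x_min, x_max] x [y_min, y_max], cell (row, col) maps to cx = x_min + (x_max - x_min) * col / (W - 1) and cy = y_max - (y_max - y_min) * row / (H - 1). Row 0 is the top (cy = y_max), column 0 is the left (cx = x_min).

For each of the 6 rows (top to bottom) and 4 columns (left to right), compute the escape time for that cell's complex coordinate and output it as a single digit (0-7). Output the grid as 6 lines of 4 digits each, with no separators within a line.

(row=0, col=0): c = -0.6900 + 0.7600i → escape time 4
(row=0, col=1): c = -0.2067 + 0.7600i → escape time 7
(row=0, col=2): c = 0.2767 + 0.7600i → escape time 5
(row=0, col=3): c = 0.7600 + 0.7600i → escape time 2
(row=1, col=0): c = -0.6900 + 0.5920i → escape time 6
(row=1, col=1): c = -0.2067 + 0.5920i → escape time 7
(row=1, col=2): c = 0.2767 + 0.5920i → escape time 7
(row=1, col=3): c = 0.7600 + 0.5920i → escape time 3
(row=2, col=0): c = -0.6900 + 0.4240i → escape time 7
(row=2, col=1): c = -0.2067 + 0.4240i → escape time 7
(row=2, col=2): c = 0.2767 + 0.4240i → escape time 7
(row=2, col=3): c = 0.7600 + 0.4240i → escape time 3
(row=3, col=0): c = -0.6900 + 0.2560i → escape time 7
(row=3, col=1): c = -0.2067 + 0.2560i → escape time 7
(row=3, col=2): c = 0.2767 + 0.2560i → escape time 7
(row=3, col=3): c = 0.7600 + 0.2560i → escape time 3
(row=4, col=0): c = -0.6900 + 0.0880i → escape time 7
(row=4, col=1): c = -0.2067 + 0.0880i → escape time 7
(row=4, col=2): c = 0.2767 + 0.0880i → escape time 7
(row=4, col=3): c = 0.7600 + 0.0880i → escape time 3
(row=5, col=0): c = -0.6900 + -0.0800i → escape time 7
(row=5, col=1): c = -0.2067 + -0.0800i → escape time 7
(row=5, col=2): c = 0.2767 + -0.0800i → escape time 7
(row=5, col=3): c = 0.7600 + -0.0800i → escape time 3

Answer: 4752
6773
7773
7773
7773
7773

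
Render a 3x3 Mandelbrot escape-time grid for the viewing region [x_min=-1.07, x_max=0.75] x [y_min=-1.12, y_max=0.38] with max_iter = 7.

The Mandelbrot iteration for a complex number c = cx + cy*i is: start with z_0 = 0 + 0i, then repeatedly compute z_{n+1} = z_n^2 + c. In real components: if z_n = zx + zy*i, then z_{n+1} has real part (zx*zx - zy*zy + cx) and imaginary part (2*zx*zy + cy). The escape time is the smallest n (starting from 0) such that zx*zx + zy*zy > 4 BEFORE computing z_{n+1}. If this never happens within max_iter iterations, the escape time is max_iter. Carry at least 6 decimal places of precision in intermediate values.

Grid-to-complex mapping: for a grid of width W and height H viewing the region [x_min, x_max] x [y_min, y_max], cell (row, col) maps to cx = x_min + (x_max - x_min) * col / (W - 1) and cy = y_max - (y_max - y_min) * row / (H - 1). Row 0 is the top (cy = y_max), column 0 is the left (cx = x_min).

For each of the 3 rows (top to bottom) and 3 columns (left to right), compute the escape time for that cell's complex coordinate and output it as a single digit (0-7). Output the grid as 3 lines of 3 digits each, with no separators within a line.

(row=0, col=0): c = -1.0700 + 0.3800i → escape time 7
(row=0, col=1): c = -0.1600 + 0.3800i → escape time 7
(row=0, col=2): c = 0.7500 + 0.3800i → escape time 3
(row=1, col=0): c = -1.0700 + -0.3700i → escape time 7
(row=1, col=1): c = -0.1600 + -0.3700i → escape time 7
(row=1, col=2): c = 0.7500 + -0.3700i → escape time 3
(row=2, col=0): c = -1.0700 + -1.1200i → escape time 3
(row=2, col=1): c = -0.1600 + -1.1200i → escape time 6
(row=2, col=2): c = 0.7500 + -1.1200i → escape time 2

Answer: 773
773
362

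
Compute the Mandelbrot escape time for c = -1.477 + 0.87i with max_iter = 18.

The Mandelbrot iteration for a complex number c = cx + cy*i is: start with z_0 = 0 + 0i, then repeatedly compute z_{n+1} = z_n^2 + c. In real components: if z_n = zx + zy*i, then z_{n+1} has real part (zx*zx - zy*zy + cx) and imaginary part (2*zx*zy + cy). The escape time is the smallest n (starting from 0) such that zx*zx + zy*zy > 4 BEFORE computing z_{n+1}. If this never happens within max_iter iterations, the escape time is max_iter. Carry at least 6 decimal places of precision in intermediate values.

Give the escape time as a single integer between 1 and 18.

Answer: 3

Derivation:
z_0 = 0 + 0i, c = -1.4770 + 0.8700i
Iter 1: z = -1.4770 + 0.8700i, |z|^2 = 2.9384
Iter 2: z = -0.0524 + -1.7000i, |z|^2 = 2.8927
Iter 3: z = -4.3642 + 1.0481i, |z|^2 = 20.1446
Escaped at iteration 3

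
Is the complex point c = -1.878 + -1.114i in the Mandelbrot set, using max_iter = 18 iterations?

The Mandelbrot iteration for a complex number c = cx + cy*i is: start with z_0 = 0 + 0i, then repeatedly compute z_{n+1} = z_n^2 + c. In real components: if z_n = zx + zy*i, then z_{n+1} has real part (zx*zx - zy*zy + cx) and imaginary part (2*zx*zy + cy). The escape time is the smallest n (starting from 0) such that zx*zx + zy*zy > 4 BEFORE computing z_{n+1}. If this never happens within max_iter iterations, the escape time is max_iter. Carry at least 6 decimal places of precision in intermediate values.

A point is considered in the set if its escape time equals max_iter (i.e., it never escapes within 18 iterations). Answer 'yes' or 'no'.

z_0 = 0 + 0i, c = -1.8780 + -1.1140i
Iter 1: z = -1.8780 + -1.1140i, |z|^2 = 4.7679
Escaped at iteration 1

Answer: no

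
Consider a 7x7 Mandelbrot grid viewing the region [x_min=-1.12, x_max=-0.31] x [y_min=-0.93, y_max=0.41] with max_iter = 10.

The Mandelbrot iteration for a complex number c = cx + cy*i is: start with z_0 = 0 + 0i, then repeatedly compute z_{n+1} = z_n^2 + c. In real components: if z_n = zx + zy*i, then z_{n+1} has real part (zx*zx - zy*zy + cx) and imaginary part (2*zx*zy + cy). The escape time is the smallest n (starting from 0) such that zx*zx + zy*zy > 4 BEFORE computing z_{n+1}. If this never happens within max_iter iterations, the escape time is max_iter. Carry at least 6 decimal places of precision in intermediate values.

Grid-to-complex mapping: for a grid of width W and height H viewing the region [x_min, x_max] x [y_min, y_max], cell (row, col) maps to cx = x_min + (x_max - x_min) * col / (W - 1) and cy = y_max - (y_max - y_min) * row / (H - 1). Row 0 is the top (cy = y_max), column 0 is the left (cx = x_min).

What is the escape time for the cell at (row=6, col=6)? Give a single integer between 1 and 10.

Answer: 5

Derivation:
z_0 = 0 + 0i, c = -0.3100 + -0.9300i
Iter 1: z = -0.3100 + -0.9300i, |z|^2 = 0.9610
Iter 2: z = -1.0788 + -0.3534i, |z|^2 = 1.2887
Iter 3: z = 0.7289 + -0.1675i, |z|^2 = 0.5594
Iter 4: z = 0.1933 + -1.1742i, |z|^2 = 1.4161
Iter 5: z = -1.6514 + -1.3839i, |z|^2 = 4.6421
Escaped at iteration 5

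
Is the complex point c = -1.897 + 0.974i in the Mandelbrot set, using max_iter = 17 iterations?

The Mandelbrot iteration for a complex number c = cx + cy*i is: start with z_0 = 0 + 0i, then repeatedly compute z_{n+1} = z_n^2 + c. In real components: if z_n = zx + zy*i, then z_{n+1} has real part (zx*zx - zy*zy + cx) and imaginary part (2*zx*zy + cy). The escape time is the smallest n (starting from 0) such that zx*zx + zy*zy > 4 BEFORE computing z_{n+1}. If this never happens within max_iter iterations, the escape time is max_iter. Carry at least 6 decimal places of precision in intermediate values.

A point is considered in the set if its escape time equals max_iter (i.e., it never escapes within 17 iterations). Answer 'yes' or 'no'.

Answer: no

Derivation:
z_0 = 0 + 0i, c = -1.8970 + 0.9740i
Iter 1: z = -1.8970 + 0.9740i, |z|^2 = 4.5473
Escaped at iteration 1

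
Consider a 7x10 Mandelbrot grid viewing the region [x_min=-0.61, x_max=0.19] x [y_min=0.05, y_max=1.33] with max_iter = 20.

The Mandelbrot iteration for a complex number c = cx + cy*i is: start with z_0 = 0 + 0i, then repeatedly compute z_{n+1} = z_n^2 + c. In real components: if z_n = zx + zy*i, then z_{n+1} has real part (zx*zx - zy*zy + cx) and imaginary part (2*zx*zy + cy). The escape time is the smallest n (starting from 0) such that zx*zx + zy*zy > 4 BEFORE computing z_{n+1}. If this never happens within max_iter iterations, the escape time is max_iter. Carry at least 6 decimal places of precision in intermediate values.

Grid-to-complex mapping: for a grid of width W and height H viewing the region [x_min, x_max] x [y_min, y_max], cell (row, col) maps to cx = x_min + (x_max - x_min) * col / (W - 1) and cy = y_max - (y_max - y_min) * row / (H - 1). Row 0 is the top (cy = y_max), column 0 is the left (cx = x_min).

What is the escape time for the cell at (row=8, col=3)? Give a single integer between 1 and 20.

Answer: 20

Derivation:
z_0 = 0 + 0i, c = -0.2100 + 0.1922i
Iter 1: z = -0.2100 + 0.1922i, |z|^2 = 0.0810
Iter 2: z = -0.2028 + 0.1115i, |z|^2 = 0.0536
Iter 3: z = -0.1813 + 0.1470i, |z|^2 = 0.0545
Iter 4: z = -0.1987 + 0.1389i, |z|^2 = 0.0588
Iter 5: z = -0.1898 + 0.1370i, |z|^2 = 0.0548
Iter 6: z = -0.1927 + 0.1402i, |z|^2 = 0.0568
Iter 7: z = -0.1925 + 0.1382i, |z|^2 = 0.0562
Iter 8: z = -0.1920 + 0.1390i, |z|^2 = 0.0562
Iter 9: z = -0.1925 + 0.1388i, |z|^2 = 0.0563
Iter 10: z = -0.1922 + 0.1388i, |z|^2 = 0.0562
Iter 11: z = -0.1923 + 0.1389i, |z|^2 = 0.0563
Iter 12: z = -0.1923 + 0.1388i, |z|^2 = 0.0562
Iter 13: z = -0.1923 + 0.1388i, |z|^2 = 0.0563
Iter 14: z = -0.1923 + 0.1388i, |z|^2 = 0.0563
Iter 15: z = -0.1923 + 0.1388i, |z|^2 = 0.0563
Iter 16: z = -0.1923 + 0.1388i, |z|^2 = 0.0563
Iter 17: z = -0.1923 + 0.1388i, |z|^2 = 0.0563
Iter 18: z = -0.1923 + 0.1388i, |z|^2 = 0.0563
Iter 19: z = -0.1923 + 0.1388i, |z|^2 = 0.0563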